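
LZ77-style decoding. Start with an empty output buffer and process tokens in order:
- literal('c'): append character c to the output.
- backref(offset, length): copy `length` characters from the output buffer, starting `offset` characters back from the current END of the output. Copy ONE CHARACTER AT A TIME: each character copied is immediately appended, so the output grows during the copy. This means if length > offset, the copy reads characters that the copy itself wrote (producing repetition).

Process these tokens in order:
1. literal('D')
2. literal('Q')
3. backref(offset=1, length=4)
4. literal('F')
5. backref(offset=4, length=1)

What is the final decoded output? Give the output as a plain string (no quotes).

Answer: DQQQQQFQ

Derivation:
Token 1: literal('D'). Output: "D"
Token 2: literal('Q'). Output: "DQ"
Token 3: backref(off=1, len=4) (overlapping!). Copied 'QQQQ' from pos 1. Output: "DQQQQQ"
Token 4: literal('F'). Output: "DQQQQQF"
Token 5: backref(off=4, len=1). Copied 'Q' from pos 3. Output: "DQQQQQFQ"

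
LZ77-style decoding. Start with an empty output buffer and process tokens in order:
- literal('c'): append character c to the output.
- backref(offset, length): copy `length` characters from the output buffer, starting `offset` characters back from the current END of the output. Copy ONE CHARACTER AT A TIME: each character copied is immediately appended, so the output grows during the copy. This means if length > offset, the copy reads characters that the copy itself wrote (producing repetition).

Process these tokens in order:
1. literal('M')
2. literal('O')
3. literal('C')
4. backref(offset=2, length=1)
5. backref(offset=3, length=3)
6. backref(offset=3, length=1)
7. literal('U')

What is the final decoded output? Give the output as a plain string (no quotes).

Token 1: literal('M'). Output: "M"
Token 2: literal('O'). Output: "MO"
Token 3: literal('C'). Output: "MOC"
Token 4: backref(off=2, len=1). Copied 'O' from pos 1. Output: "MOCO"
Token 5: backref(off=3, len=3). Copied 'OCO' from pos 1. Output: "MOCOOCO"
Token 6: backref(off=3, len=1). Copied 'O' from pos 4. Output: "MOCOOCOO"
Token 7: literal('U'). Output: "MOCOOCOOU"

Answer: MOCOOCOOU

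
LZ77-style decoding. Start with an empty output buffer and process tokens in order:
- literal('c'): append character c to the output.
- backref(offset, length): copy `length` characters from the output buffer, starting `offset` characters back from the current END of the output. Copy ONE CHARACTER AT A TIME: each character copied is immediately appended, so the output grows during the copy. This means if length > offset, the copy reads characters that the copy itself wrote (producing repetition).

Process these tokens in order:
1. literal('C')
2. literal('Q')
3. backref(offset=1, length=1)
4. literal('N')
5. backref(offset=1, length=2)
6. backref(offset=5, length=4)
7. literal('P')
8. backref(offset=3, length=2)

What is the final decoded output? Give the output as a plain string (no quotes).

Token 1: literal('C'). Output: "C"
Token 2: literal('Q'). Output: "CQ"
Token 3: backref(off=1, len=1). Copied 'Q' from pos 1. Output: "CQQ"
Token 4: literal('N'). Output: "CQQN"
Token 5: backref(off=1, len=2) (overlapping!). Copied 'NN' from pos 3. Output: "CQQNNN"
Token 6: backref(off=5, len=4). Copied 'QQNN' from pos 1. Output: "CQQNNNQQNN"
Token 7: literal('P'). Output: "CQQNNNQQNNP"
Token 8: backref(off=3, len=2). Copied 'NN' from pos 8. Output: "CQQNNNQQNNPNN"

Answer: CQQNNNQQNNPNN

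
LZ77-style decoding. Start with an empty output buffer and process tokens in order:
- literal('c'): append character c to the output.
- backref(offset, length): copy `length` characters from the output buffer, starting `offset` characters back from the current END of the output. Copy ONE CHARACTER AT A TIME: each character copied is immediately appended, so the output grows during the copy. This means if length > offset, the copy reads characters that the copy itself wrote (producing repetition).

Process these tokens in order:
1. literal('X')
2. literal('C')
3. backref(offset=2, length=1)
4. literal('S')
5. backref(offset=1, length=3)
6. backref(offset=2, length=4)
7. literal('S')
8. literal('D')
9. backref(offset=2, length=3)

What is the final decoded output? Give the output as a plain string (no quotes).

Answer: XCXSSSSSSSSSDSDS

Derivation:
Token 1: literal('X'). Output: "X"
Token 2: literal('C'). Output: "XC"
Token 3: backref(off=2, len=1). Copied 'X' from pos 0. Output: "XCX"
Token 4: literal('S'). Output: "XCXS"
Token 5: backref(off=1, len=3) (overlapping!). Copied 'SSS' from pos 3. Output: "XCXSSSS"
Token 6: backref(off=2, len=4) (overlapping!). Copied 'SSSS' from pos 5. Output: "XCXSSSSSSSS"
Token 7: literal('S'). Output: "XCXSSSSSSSSS"
Token 8: literal('D'). Output: "XCXSSSSSSSSSD"
Token 9: backref(off=2, len=3) (overlapping!). Copied 'SDS' from pos 11. Output: "XCXSSSSSSSSSDSDS"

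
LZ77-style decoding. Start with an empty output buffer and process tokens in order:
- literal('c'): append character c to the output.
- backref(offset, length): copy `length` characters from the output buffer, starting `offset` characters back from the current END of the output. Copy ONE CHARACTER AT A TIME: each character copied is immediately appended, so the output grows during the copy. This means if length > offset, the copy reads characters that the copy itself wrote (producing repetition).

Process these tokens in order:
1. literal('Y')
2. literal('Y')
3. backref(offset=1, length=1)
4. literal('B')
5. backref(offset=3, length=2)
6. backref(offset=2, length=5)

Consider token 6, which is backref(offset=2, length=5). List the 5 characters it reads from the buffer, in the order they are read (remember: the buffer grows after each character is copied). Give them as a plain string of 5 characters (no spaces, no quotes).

Answer: YYYYY

Derivation:
Token 1: literal('Y'). Output: "Y"
Token 2: literal('Y'). Output: "YY"
Token 3: backref(off=1, len=1). Copied 'Y' from pos 1. Output: "YYY"
Token 4: literal('B'). Output: "YYYB"
Token 5: backref(off=3, len=2). Copied 'YY' from pos 1. Output: "YYYBYY"
Token 6: backref(off=2, len=5). Buffer before: "YYYBYY" (len 6)
  byte 1: read out[4]='Y', append. Buffer now: "YYYBYYY"
  byte 2: read out[5]='Y', append. Buffer now: "YYYBYYYY"
  byte 3: read out[6]='Y', append. Buffer now: "YYYBYYYYY"
  byte 4: read out[7]='Y', append. Buffer now: "YYYBYYYYYY"
  byte 5: read out[8]='Y', append. Buffer now: "YYYBYYYYYYY"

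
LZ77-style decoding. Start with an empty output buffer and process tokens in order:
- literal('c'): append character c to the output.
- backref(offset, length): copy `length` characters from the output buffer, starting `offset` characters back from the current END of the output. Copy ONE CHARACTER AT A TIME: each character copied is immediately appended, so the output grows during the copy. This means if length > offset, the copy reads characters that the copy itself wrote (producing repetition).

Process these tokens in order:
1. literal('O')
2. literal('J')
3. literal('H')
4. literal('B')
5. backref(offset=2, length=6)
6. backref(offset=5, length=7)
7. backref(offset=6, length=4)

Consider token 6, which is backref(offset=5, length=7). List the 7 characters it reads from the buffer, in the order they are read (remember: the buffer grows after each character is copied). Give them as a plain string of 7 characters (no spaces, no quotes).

Answer: BHBHBBH

Derivation:
Token 1: literal('O'). Output: "O"
Token 2: literal('J'). Output: "OJ"
Token 3: literal('H'). Output: "OJH"
Token 4: literal('B'). Output: "OJHB"
Token 5: backref(off=2, len=6) (overlapping!). Copied 'HBHBHB' from pos 2. Output: "OJHBHBHBHB"
Token 6: backref(off=5, len=7). Buffer before: "OJHBHBHBHB" (len 10)
  byte 1: read out[5]='B', append. Buffer now: "OJHBHBHBHBB"
  byte 2: read out[6]='H', append. Buffer now: "OJHBHBHBHBBH"
  byte 3: read out[7]='B', append. Buffer now: "OJHBHBHBHBBHB"
  byte 4: read out[8]='H', append. Buffer now: "OJHBHBHBHBBHBH"
  byte 5: read out[9]='B', append. Buffer now: "OJHBHBHBHBBHBHB"
  byte 6: read out[10]='B', append. Buffer now: "OJHBHBHBHBBHBHBB"
  byte 7: read out[11]='H', append. Buffer now: "OJHBHBHBHBBHBHBBH"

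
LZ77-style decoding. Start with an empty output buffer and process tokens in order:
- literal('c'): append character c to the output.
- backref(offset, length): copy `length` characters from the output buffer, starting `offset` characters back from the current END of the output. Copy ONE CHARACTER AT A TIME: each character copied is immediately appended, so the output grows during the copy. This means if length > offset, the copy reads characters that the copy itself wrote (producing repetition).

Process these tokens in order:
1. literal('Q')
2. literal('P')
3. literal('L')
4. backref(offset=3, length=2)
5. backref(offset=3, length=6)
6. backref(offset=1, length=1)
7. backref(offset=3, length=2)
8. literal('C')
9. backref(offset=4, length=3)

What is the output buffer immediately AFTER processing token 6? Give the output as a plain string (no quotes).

Answer: QPLQPLQPLQPP

Derivation:
Token 1: literal('Q'). Output: "Q"
Token 2: literal('P'). Output: "QP"
Token 3: literal('L'). Output: "QPL"
Token 4: backref(off=3, len=2). Copied 'QP' from pos 0. Output: "QPLQP"
Token 5: backref(off=3, len=6) (overlapping!). Copied 'LQPLQP' from pos 2. Output: "QPLQPLQPLQP"
Token 6: backref(off=1, len=1). Copied 'P' from pos 10. Output: "QPLQPLQPLQPP"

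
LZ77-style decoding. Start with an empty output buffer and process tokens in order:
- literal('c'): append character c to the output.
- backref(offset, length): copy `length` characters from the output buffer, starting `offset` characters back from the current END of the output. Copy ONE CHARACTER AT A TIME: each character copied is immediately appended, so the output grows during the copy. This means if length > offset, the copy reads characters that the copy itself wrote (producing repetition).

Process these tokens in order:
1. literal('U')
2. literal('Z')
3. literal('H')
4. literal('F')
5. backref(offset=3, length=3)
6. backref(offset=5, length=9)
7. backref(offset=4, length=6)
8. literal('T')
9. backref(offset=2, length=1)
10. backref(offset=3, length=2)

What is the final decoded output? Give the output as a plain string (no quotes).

Token 1: literal('U'). Output: "U"
Token 2: literal('Z'). Output: "UZ"
Token 3: literal('H'). Output: "UZH"
Token 4: literal('F'). Output: "UZHF"
Token 5: backref(off=3, len=3). Copied 'ZHF' from pos 1. Output: "UZHFZHF"
Token 6: backref(off=5, len=9) (overlapping!). Copied 'HFZHFHFZH' from pos 2. Output: "UZHFZHFHFZHFHFZH"
Token 7: backref(off=4, len=6) (overlapping!). Copied 'HFZHHF' from pos 12. Output: "UZHFZHFHFZHFHFZHHFZHHF"
Token 8: literal('T'). Output: "UZHFZHFHFZHFHFZHHFZHHFT"
Token 9: backref(off=2, len=1). Copied 'F' from pos 21. Output: "UZHFZHFHFZHFHFZHHFZHHFTF"
Token 10: backref(off=3, len=2). Copied 'FT' from pos 21. Output: "UZHFZHFHFZHFHFZHHFZHHFTFFT"

Answer: UZHFZHFHFZHFHFZHHFZHHFTFFT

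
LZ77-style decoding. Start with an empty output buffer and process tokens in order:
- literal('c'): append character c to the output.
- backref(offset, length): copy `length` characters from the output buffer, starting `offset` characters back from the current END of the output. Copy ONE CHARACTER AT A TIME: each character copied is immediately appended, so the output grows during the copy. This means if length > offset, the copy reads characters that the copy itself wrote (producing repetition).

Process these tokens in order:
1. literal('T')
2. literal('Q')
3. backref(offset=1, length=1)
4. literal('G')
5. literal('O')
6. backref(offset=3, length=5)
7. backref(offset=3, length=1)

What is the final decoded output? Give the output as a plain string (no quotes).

Token 1: literal('T'). Output: "T"
Token 2: literal('Q'). Output: "TQ"
Token 3: backref(off=1, len=1). Copied 'Q' from pos 1. Output: "TQQ"
Token 4: literal('G'). Output: "TQQG"
Token 5: literal('O'). Output: "TQQGO"
Token 6: backref(off=3, len=5) (overlapping!). Copied 'QGOQG' from pos 2. Output: "TQQGOQGOQG"
Token 7: backref(off=3, len=1). Copied 'O' from pos 7. Output: "TQQGOQGOQGO"

Answer: TQQGOQGOQGO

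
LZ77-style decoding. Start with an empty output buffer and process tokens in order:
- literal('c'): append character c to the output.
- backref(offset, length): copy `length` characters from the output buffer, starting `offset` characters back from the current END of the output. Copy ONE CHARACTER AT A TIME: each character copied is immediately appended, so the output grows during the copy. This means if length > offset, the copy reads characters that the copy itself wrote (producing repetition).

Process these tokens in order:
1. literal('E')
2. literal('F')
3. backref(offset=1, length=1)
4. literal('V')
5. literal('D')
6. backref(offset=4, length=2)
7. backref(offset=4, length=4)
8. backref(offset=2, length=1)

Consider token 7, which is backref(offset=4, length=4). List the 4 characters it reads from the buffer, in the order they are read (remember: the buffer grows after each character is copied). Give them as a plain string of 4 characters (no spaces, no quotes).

Answer: VDFF

Derivation:
Token 1: literal('E'). Output: "E"
Token 2: literal('F'). Output: "EF"
Token 3: backref(off=1, len=1). Copied 'F' from pos 1. Output: "EFF"
Token 4: literal('V'). Output: "EFFV"
Token 5: literal('D'). Output: "EFFVD"
Token 6: backref(off=4, len=2). Copied 'FF' from pos 1. Output: "EFFVDFF"
Token 7: backref(off=4, len=4). Buffer before: "EFFVDFF" (len 7)
  byte 1: read out[3]='V', append. Buffer now: "EFFVDFFV"
  byte 2: read out[4]='D', append. Buffer now: "EFFVDFFVD"
  byte 3: read out[5]='F', append. Buffer now: "EFFVDFFVDF"
  byte 4: read out[6]='F', append. Buffer now: "EFFVDFFVDFF"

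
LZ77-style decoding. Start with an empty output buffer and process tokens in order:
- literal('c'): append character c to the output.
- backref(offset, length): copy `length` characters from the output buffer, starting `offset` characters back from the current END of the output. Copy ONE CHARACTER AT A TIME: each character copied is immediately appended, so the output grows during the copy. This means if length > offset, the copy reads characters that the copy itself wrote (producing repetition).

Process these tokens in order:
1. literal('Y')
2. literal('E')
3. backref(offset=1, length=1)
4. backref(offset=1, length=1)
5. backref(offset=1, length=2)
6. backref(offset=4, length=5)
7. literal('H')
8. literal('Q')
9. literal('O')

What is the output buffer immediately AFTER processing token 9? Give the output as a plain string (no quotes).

Answer: YEEEEEEEEEEHQO

Derivation:
Token 1: literal('Y'). Output: "Y"
Token 2: literal('E'). Output: "YE"
Token 3: backref(off=1, len=1). Copied 'E' from pos 1. Output: "YEE"
Token 4: backref(off=1, len=1). Copied 'E' from pos 2. Output: "YEEE"
Token 5: backref(off=1, len=2) (overlapping!). Copied 'EE' from pos 3. Output: "YEEEEE"
Token 6: backref(off=4, len=5) (overlapping!). Copied 'EEEEE' from pos 2. Output: "YEEEEEEEEEE"
Token 7: literal('H'). Output: "YEEEEEEEEEEH"
Token 8: literal('Q'). Output: "YEEEEEEEEEEHQ"
Token 9: literal('O'). Output: "YEEEEEEEEEEHQO"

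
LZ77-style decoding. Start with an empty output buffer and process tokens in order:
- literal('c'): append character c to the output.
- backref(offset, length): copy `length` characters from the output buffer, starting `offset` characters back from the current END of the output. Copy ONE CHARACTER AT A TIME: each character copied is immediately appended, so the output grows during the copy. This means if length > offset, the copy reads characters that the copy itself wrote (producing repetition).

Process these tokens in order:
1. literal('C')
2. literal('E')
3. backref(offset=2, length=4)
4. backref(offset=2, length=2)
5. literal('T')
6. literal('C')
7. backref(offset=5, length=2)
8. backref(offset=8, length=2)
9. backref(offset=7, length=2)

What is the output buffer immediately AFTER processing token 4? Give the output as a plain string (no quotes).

Token 1: literal('C'). Output: "C"
Token 2: literal('E'). Output: "CE"
Token 3: backref(off=2, len=4) (overlapping!). Copied 'CECE' from pos 0. Output: "CECECE"
Token 4: backref(off=2, len=2). Copied 'CE' from pos 4. Output: "CECECECE"

Answer: CECECECE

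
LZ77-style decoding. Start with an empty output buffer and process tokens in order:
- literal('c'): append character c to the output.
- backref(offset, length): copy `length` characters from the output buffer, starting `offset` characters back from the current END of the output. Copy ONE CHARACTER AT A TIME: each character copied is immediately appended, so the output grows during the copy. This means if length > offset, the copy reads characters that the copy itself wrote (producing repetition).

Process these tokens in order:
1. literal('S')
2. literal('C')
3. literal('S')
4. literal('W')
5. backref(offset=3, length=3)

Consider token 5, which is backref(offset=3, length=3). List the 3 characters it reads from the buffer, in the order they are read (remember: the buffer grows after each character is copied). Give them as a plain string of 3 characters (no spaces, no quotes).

Token 1: literal('S'). Output: "S"
Token 2: literal('C'). Output: "SC"
Token 3: literal('S'). Output: "SCS"
Token 4: literal('W'). Output: "SCSW"
Token 5: backref(off=3, len=3). Buffer before: "SCSW" (len 4)
  byte 1: read out[1]='C', append. Buffer now: "SCSWC"
  byte 2: read out[2]='S', append. Buffer now: "SCSWCS"
  byte 3: read out[3]='W', append. Buffer now: "SCSWCSW"

Answer: CSW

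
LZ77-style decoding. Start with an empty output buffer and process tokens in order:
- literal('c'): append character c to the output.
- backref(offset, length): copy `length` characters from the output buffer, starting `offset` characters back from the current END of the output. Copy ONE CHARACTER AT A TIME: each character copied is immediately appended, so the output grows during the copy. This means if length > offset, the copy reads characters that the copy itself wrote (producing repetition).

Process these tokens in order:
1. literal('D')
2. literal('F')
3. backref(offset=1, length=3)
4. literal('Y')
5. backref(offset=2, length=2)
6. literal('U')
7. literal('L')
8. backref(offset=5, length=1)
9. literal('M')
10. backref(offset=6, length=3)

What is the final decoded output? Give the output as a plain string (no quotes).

Token 1: literal('D'). Output: "D"
Token 2: literal('F'). Output: "DF"
Token 3: backref(off=1, len=3) (overlapping!). Copied 'FFF' from pos 1. Output: "DFFFF"
Token 4: literal('Y'). Output: "DFFFFY"
Token 5: backref(off=2, len=2). Copied 'FY' from pos 4. Output: "DFFFFYFY"
Token 6: literal('U'). Output: "DFFFFYFYU"
Token 7: literal('L'). Output: "DFFFFYFYUL"
Token 8: backref(off=5, len=1). Copied 'Y' from pos 5. Output: "DFFFFYFYULY"
Token 9: literal('M'). Output: "DFFFFYFYULYM"
Token 10: backref(off=6, len=3). Copied 'FYU' from pos 6. Output: "DFFFFYFYULYMFYU"

Answer: DFFFFYFYULYMFYU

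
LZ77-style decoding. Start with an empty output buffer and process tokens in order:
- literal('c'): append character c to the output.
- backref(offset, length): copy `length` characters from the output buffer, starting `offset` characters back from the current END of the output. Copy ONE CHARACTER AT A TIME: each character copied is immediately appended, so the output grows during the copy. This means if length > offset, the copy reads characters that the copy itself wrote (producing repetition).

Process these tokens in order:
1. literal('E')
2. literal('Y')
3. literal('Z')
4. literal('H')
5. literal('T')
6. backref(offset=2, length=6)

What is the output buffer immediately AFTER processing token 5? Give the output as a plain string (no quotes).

Token 1: literal('E'). Output: "E"
Token 2: literal('Y'). Output: "EY"
Token 3: literal('Z'). Output: "EYZ"
Token 4: literal('H'). Output: "EYZH"
Token 5: literal('T'). Output: "EYZHT"

Answer: EYZHT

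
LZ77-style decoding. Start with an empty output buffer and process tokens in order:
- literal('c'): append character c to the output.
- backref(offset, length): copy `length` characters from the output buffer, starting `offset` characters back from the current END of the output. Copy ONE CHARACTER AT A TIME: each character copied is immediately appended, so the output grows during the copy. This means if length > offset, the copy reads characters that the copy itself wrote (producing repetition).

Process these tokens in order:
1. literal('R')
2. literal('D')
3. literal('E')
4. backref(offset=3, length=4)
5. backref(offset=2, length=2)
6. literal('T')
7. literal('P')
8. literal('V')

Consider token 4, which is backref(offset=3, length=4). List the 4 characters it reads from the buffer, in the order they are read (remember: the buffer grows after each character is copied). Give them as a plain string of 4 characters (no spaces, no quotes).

Answer: RDER

Derivation:
Token 1: literal('R'). Output: "R"
Token 2: literal('D'). Output: "RD"
Token 3: literal('E'). Output: "RDE"
Token 4: backref(off=3, len=4). Buffer before: "RDE" (len 3)
  byte 1: read out[0]='R', append. Buffer now: "RDER"
  byte 2: read out[1]='D', append. Buffer now: "RDERD"
  byte 3: read out[2]='E', append. Buffer now: "RDERDE"
  byte 4: read out[3]='R', append. Buffer now: "RDERDER"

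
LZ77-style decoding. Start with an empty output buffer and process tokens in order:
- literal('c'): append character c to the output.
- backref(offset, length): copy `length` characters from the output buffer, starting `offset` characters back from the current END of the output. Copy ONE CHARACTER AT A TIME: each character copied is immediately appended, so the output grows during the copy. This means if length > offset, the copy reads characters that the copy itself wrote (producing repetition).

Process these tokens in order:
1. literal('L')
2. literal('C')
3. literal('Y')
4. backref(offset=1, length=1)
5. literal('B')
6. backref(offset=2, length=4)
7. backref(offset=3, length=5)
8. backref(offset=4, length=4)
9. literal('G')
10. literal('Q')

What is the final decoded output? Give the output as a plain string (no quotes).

Answer: LCYYBYBYBBYBBYYBBYGQ

Derivation:
Token 1: literal('L'). Output: "L"
Token 2: literal('C'). Output: "LC"
Token 3: literal('Y'). Output: "LCY"
Token 4: backref(off=1, len=1). Copied 'Y' from pos 2. Output: "LCYY"
Token 5: literal('B'). Output: "LCYYB"
Token 6: backref(off=2, len=4) (overlapping!). Copied 'YBYB' from pos 3. Output: "LCYYBYBYB"
Token 7: backref(off=3, len=5) (overlapping!). Copied 'BYBBY' from pos 6. Output: "LCYYBYBYBBYBBY"
Token 8: backref(off=4, len=4). Copied 'YBBY' from pos 10. Output: "LCYYBYBYBBYBBYYBBY"
Token 9: literal('G'). Output: "LCYYBYBYBBYBBYYBBYG"
Token 10: literal('Q'). Output: "LCYYBYBYBBYBBYYBBYGQ"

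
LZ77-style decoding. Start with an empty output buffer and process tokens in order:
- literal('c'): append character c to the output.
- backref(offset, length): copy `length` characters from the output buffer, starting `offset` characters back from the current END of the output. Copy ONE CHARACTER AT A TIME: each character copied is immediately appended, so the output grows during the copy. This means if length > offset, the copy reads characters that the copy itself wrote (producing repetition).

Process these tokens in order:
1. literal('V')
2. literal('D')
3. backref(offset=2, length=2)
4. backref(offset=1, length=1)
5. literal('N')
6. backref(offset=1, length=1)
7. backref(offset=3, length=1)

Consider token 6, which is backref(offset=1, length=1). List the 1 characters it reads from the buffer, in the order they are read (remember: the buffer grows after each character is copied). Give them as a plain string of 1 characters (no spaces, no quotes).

Answer: N

Derivation:
Token 1: literal('V'). Output: "V"
Token 2: literal('D'). Output: "VD"
Token 3: backref(off=2, len=2). Copied 'VD' from pos 0. Output: "VDVD"
Token 4: backref(off=1, len=1). Copied 'D' from pos 3. Output: "VDVDD"
Token 5: literal('N'). Output: "VDVDDN"
Token 6: backref(off=1, len=1). Buffer before: "VDVDDN" (len 6)
  byte 1: read out[5]='N', append. Buffer now: "VDVDDNN"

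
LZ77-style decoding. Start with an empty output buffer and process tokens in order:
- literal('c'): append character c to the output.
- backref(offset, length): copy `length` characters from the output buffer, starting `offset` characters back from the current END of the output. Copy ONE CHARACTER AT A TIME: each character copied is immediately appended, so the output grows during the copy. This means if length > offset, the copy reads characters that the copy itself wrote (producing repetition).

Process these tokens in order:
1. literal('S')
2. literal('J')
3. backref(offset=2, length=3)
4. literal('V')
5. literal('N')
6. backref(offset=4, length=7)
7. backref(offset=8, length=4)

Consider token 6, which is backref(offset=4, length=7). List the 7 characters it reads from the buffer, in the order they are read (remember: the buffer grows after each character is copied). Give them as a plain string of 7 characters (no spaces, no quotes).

Answer: JSVNJSV

Derivation:
Token 1: literal('S'). Output: "S"
Token 2: literal('J'). Output: "SJ"
Token 3: backref(off=2, len=3) (overlapping!). Copied 'SJS' from pos 0. Output: "SJSJS"
Token 4: literal('V'). Output: "SJSJSV"
Token 5: literal('N'). Output: "SJSJSVN"
Token 6: backref(off=4, len=7). Buffer before: "SJSJSVN" (len 7)
  byte 1: read out[3]='J', append. Buffer now: "SJSJSVNJ"
  byte 2: read out[4]='S', append. Buffer now: "SJSJSVNJS"
  byte 3: read out[5]='V', append. Buffer now: "SJSJSVNJSV"
  byte 4: read out[6]='N', append. Buffer now: "SJSJSVNJSVN"
  byte 5: read out[7]='J', append. Buffer now: "SJSJSVNJSVNJ"
  byte 6: read out[8]='S', append. Buffer now: "SJSJSVNJSVNJS"
  byte 7: read out[9]='V', append. Buffer now: "SJSJSVNJSVNJSV"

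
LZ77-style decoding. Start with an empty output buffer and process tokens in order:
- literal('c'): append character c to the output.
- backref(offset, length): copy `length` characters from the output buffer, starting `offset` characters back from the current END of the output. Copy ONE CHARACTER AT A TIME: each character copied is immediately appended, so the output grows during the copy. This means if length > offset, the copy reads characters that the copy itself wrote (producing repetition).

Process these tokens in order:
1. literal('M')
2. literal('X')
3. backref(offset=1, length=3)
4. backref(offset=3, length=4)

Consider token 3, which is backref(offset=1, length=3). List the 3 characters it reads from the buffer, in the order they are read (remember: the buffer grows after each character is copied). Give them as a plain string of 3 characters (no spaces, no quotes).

Answer: XXX

Derivation:
Token 1: literal('M'). Output: "M"
Token 2: literal('X'). Output: "MX"
Token 3: backref(off=1, len=3). Buffer before: "MX" (len 2)
  byte 1: read out[1]='X', append. Buffer now: "MXX"
  byte 2: read out[2]='X', append. Buffer now: "MXXX"
  byte 3: read out[3]='X', append. Buffer now: "MXXXX"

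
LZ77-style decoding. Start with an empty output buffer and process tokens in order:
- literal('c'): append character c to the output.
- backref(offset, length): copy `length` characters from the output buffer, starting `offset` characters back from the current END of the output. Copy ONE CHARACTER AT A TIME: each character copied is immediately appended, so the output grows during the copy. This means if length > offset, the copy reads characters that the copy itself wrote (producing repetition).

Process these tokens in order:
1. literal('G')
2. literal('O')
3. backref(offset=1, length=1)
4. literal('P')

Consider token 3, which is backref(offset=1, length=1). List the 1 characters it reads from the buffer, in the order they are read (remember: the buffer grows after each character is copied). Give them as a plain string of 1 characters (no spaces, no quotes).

Token 1: literal('G'). Output: "G"
Token 2: literal('O'). Output: "GO"
Token 3: backref(off=1, len=1). Buffer before: "GO" (len 2)
  byte 1: read out[1]='O', append. Buffer now: "GOO"

Answer: O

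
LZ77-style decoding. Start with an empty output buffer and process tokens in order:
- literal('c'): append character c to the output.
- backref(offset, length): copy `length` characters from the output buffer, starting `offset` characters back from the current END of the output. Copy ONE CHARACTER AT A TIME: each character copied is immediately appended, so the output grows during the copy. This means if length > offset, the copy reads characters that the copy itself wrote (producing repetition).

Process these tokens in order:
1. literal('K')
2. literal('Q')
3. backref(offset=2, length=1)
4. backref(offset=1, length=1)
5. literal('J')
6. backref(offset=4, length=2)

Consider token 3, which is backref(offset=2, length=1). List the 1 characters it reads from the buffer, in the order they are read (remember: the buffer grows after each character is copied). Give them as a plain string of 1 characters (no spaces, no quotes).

Token 1: literal('K'). Output: "K"
Token 2: literal('Q'). Output: "KQ"
Token 3: backref(off=2, len=1). Buffer before: "KQ" (len 2)
  byte 1: read out[0]='K', append. Buffer now: "KQK"

Answer: K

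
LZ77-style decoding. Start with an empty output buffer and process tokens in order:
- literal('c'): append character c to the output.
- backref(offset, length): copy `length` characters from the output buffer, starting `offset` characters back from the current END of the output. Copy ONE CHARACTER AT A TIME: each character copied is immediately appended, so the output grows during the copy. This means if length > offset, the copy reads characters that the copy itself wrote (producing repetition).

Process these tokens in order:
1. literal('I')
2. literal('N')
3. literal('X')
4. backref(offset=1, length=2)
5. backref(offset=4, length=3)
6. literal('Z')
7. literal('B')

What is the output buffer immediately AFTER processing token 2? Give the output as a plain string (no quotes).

Token 1: literal('I'). Output: "I"
Token 2: literal('N'). Output: "IN"

Answer: IN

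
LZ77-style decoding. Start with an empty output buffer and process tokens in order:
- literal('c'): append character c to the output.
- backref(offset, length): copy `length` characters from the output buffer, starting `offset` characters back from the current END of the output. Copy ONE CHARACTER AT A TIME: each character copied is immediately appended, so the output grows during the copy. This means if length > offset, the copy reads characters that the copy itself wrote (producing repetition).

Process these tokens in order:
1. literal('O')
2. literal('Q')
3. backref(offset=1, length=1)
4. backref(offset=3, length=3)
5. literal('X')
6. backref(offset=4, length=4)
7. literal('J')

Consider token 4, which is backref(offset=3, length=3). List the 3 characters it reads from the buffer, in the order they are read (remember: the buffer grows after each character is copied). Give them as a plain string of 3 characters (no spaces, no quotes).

Token 1: literal('O'). Output: "O"
Token 2: literal('Q'). Output: "OQ"
Token 3: backref(off=1, len=1). Copied 'Q' from pos 1. Output: "OQQ"
Token 4: backref(off=3, len=3). Buffer before: "OQQ" (len 3)
  byte 1: read out[0]='O', append. Buffer now: "OQQO"
  byte 2: read out[1]='Q', append. Buffer now: "OQQOQ"
  byte 3: read out[2]='Q', append. Buffer now: "OQQOQQ"

Answer: OQQ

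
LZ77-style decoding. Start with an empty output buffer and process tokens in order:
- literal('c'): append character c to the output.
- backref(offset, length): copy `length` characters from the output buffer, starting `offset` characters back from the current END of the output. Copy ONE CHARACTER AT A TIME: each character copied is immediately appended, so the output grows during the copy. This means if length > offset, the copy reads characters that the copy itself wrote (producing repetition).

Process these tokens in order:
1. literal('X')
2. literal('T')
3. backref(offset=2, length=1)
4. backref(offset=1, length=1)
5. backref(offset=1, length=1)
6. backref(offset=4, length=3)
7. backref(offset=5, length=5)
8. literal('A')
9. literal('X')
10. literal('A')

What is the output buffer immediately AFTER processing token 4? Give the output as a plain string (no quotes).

Token 1: literal('X'). Output: "X"
Token 2: literal('T'). Output: "XT"
Token 3: backref(off=2, len=1). Copied 'X' from pos 0. Output: "XTX"
Token 4: backref(off=1, len=1). Copied 'X' from pos 2. Output: "XTXX"

Answer: XTXX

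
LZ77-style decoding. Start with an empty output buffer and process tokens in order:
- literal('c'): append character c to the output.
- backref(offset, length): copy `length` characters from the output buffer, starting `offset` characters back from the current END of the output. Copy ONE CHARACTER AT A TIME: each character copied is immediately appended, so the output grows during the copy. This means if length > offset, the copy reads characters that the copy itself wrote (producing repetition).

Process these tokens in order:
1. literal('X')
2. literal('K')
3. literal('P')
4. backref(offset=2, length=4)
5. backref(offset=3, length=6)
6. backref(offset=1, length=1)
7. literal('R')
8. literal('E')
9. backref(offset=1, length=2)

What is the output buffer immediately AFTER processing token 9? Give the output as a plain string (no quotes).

Token 1: literal('X'). Output: "X"
Token 2: literal('K'). Output: "XK"
Token 3: literal('P'). Output: "XKP"
Token 4: backref(off=2, len=4) (overlapping!). Copied 'KPKP' from pos 1. Output: "XKPKPKP"
Token 5: backref(off=3, len=6) (overlapping!). Copied 'PKPPKP' from pos 4. Output: "XKPKPKPPKPPKP"
Token 6: backref(off=1, len=1). Copied 'P' from pos 12. Output: "XKPKPKPPKPPKPP"
Token 7: literal('R'). Output: "XKPKPKPPKPPKPPR"
Token 8: literal('E'). Output: "XKPKPKPPKPPKPPRE"
Token 9: backref(off=1, len=2) (overlapping!). Copied 'EE' from pos 15. Output: "XKPKPKPPKPPKPPREEE"

Answer: XKPKPKPPKPPKPPREEE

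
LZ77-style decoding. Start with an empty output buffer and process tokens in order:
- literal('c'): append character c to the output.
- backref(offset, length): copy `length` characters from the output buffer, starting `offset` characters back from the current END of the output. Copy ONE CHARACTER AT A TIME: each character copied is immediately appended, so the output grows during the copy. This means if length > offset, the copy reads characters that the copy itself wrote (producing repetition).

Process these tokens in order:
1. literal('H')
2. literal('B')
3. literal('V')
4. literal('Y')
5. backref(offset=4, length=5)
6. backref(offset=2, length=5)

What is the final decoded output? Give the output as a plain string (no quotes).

Answer: HBVYHBVYHYHYHY

Derivation:
Token 1: literal('H'). Output: "H"
Token 2: literal('B'). Output: "HB"
Token 3: literal('V'). Output: "HBV"
Token 4: literal('Y'). Output: "HBVY"
Token 5: backref(off=4, len=5) (overlapping!). Copied 'HBVYH' from pos 0. Output: "HBVYHBVYH"
Token 6: backref(off=2, len=5) (overlapping!). Copied 'YHYHY' from pos 7. Output: "HBVYHBVYHYHYHY"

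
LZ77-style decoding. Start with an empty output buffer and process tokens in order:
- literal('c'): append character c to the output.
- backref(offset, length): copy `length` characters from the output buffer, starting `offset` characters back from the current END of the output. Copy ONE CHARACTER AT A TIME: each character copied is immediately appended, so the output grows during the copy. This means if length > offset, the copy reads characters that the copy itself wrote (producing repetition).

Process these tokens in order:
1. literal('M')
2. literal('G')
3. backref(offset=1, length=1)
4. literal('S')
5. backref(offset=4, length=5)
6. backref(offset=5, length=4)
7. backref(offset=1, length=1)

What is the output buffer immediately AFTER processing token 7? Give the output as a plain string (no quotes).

Token 1: literal('M'). Output: "M"
Token 2: literal('G'). Output: "MG"
Token 3: backref(off=1, len=1). Copied 'G' from pos 1. Output: "MGG"
Token 4: literal('S'). Output: "MGGS"
Token 5: backref(off=4, len=5) (overlapping!). Copied 'MGGSM' from pos 0. Output: "MGGSMGGSM"
Token 6: backref(off=5, len=4). Copied 'MGGS' from pos 4. Output: "MGGSMGGSMMGGS"
Token 7: backref(off=1, len=1). Copied 'S' from pos 12. Output: "MGGSMGGSMMGGSS"

Answer: MGGSMGGSMMGGSS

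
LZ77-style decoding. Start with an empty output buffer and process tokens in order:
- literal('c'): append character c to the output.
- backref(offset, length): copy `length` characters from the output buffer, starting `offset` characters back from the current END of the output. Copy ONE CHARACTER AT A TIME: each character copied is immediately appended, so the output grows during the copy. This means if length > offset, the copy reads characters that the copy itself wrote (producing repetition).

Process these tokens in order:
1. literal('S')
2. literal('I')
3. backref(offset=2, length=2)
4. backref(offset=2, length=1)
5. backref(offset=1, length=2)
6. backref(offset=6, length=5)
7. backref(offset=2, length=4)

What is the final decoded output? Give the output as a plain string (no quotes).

Token 1: literal('S'). Output: "S"
Token 2: literal('I'). Output: "SI"
Token 3: backref(off=2, len=2). Copied 'SI' from pos 0. Output: "SISI"
Token 4: backref(off=2, len=1). Copied 'S' from pos 2. Output: "SISIS"
Token 5: backref(off=1, len=2) (overlapping!). Copied 'SS' from pos 4. Output: "SISISSS"
Token 6: backref(off=6, len=5). Copied 'ISISS' from pos 1. Output: "SISISSSISISS"
Token 7: backref(off=2, len=4) (overlapping!). Copied 'SSSS' from pos 10. Output: "SISISSSISISSSSSS"

Answer: SISISSSISISSSSSS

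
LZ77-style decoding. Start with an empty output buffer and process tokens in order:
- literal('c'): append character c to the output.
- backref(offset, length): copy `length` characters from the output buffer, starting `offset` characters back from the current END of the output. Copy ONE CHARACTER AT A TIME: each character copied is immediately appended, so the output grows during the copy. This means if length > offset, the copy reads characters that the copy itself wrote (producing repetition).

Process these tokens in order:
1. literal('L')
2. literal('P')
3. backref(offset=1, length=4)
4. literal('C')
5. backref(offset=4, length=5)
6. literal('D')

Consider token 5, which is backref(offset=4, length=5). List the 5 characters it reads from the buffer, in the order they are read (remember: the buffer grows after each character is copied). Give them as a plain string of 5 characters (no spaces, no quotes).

Answer: PPPCP

Derivation:
Token 1: literal('L'). Output: "L"
Token 2: literal('P'). Output: "LP"
Token 3: backref(off=1, len=4) (overlapping!). Copied 'PPPP' from pos 1. Output: "LPPPPP"
Token 4: literal('C'). Output: "LPPPPPC"
Token 5: backref(off=4, len=5). Buffer before: "LPPPPPC" (len 7)
  byte 1: read out[3]='P', append. Buffer now: "LPPPPPCP"
  byte 2: read out[4]='P', append. Buffer now: "LPPPPPCPP"
  byte 3: read out[5]='P', append. Buffer now: "LPPPPPCPPP"
  byte 4: read out[6]='C', append. Buffer now: "LPPPPPCPPPC"
  byte 5: read out[7]='P', append. Buffer now: "LPPPPPCPPPCP"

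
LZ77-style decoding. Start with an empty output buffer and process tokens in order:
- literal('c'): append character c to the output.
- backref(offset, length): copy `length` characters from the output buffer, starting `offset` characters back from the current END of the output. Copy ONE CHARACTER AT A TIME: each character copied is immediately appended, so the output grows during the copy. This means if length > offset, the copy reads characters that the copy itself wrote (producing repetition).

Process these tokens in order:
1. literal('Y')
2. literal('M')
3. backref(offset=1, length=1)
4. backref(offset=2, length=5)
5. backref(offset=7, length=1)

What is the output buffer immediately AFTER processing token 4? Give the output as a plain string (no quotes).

Token 1: literal('Y'). Output: "Y"
Token 2: literal('M'). Output: "YM"
Token 3: backref(off=1, len=1). Copied 'M' from pos 1. Output: "YMM"
Token 4: backref(off=2, len=5) (overlapping!). Copied 'MMMMM' from pos 1. Output: "YMMMMMMM"

Answer: YMMMMMMM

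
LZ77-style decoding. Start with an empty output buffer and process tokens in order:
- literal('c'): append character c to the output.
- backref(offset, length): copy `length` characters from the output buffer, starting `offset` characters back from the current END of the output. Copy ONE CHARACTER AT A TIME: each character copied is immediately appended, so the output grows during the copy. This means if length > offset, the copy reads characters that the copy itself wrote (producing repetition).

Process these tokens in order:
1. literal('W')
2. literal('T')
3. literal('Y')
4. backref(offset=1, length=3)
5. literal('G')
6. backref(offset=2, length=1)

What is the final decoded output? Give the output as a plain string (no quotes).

Token 1: literal('W'). Output: "W"
Token 2: literal('T'). Output: "WT"
Token 3: literal('Y'). Output: "WTY"
Token 4: backref(off=1, len=3) (overlapping!). Copied 'YYY' from pos 2. Output: "WTYYYY"
Token 5: literal('G'). Output: "WTYYYYG"
Token 6: backref(off=2, len=1). Copied 'Y' from pos 5. Output: "WTYYYYGY"

Answer: WTYYYYGY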